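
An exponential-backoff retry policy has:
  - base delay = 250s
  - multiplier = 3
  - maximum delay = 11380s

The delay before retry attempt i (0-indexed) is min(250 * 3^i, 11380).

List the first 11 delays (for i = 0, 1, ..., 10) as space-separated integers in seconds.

Computing each delay:
  i=0: min(250*3^0, 11380) = 250
  i=1: min(250*3^1, 11380) = 750
  i=2: min(250*3^2, 11380) = 2250
  i=3: min(250*3^3, 11380) = 6750
  i=4: min(250*3^4, 11380) = 11380
  i=5: min(250*3^5, 11380) = 11380
  i=6: min(250*3^6, 11380) = 11380
  i=7: min(250*3^7, 11380) = 11380
  i=8: min(250*3^8, 11380) = 11380
  i=9: min(250*3^9, 11380) = 11380
  i=10: min(250*3^10, 11380) = 11380

Answer: 250 750 2250 6750 11380 11380 11380 11380 11380 11380 11380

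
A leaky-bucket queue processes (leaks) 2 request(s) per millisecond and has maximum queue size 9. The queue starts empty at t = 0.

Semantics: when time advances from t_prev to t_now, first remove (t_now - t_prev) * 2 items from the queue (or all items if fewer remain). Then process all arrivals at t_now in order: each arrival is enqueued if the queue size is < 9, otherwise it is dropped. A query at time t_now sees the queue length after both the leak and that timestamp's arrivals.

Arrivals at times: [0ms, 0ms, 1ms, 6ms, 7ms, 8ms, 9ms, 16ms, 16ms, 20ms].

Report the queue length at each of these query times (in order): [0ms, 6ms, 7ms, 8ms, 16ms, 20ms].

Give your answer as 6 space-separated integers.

Queue lengths at query times:
  query t=0ms: backlog = 2
  query t=6ms: backlog = 1
  query t=7ms: backlog = 1
  query t=8ms: backlog = 1
  query t=16ms: backlog = 2
  query t=20ms: backlog = 1

Answer: 2 1 1 1 2 1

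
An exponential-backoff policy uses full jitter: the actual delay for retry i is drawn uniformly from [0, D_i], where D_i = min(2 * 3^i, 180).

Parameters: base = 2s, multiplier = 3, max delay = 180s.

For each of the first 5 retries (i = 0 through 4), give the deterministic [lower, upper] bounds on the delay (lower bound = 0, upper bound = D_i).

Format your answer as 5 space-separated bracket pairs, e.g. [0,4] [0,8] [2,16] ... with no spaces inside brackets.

Computing bounds per retry:
  i=0: D_i=min(2*3^0,180)=2, bounds=[0,2]
  i=1: D_i=min(2*3^1,180)=6, bounds=[0,6]
  i=2: D_i=min(2*3^2,180)=18, bounds=[0,18]
  i=3: D_i=min(2*3^3,180)=54, bounds=[0,54]
  i=4: D_i=min(2*3^4,180)=162, bounds=[0,162]

Answer: [0,2] [0,6] [0,18] [0,54] [0,162]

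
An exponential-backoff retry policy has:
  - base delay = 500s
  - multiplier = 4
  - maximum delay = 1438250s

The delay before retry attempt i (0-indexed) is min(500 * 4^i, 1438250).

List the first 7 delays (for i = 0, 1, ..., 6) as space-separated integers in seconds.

Answer: 500 2000 8000 32000 128000 512000 1438250

Derivation:
Computing each delay:
  i=0: min(500*4^0, 1438250) = 500
  i=1: min(500*4^1, 1438250) = 2000
  i=2: min(500*4^2, 1438250) = 8000
  i=3: min(500*4^3, 1438250) = 32000
  i=4: min(500*4^4, 1438250) = 128000
  i=5: min(500*4^5, 1438250) = 512000
  i=6: min(500*4^6, 1438250) = 1438250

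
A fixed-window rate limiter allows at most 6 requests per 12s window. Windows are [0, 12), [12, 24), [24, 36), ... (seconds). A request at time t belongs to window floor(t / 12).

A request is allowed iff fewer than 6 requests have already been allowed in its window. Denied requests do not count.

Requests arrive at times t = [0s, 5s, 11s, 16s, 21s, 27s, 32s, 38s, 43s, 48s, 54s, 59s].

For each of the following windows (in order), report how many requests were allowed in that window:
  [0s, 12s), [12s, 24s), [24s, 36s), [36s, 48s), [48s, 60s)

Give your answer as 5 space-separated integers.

Processing requests:
  req#1 t=0s (window 0): ALLOW
  req#2 t=5s (window 0): ALLOW
  req#3 t=11s (window 0): ALLOW
  req#4 t=16s (window 1): ALLOW
  req#5 t=21s (window 1): ALLOW
  req#6 t=27s (window 2): ALLOW
  req#7 t=32s (window 2): ALLOW
  req#8 t=38s (window 3): ALLOW
  req#9 t=43s (window 3): ALLOW
  req#10 t=48s (window 4): ALLOW
  req#11 t=54s (window 4): ALLOW
  req#12 t=59s (window 4): ALLOW

Allowed counts by window: 3 2 2 2 3

Answer: 3 2 2 2 3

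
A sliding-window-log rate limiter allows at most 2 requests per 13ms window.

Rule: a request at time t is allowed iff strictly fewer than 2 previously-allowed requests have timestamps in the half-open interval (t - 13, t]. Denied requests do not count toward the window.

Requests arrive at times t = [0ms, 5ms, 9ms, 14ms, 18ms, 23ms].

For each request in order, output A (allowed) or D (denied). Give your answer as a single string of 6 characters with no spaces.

Tracking allowed requests in the window:
  req#1 t=0ms: ALLOW
  req#2 t=5ms: ALLOW
  req#3 t=9ms: DENY
  req#4 t=14ms: ALLOW
  req#5 t=18ms: ALLOW
  req#6 t=23ms: DENY

Answer: AADAAD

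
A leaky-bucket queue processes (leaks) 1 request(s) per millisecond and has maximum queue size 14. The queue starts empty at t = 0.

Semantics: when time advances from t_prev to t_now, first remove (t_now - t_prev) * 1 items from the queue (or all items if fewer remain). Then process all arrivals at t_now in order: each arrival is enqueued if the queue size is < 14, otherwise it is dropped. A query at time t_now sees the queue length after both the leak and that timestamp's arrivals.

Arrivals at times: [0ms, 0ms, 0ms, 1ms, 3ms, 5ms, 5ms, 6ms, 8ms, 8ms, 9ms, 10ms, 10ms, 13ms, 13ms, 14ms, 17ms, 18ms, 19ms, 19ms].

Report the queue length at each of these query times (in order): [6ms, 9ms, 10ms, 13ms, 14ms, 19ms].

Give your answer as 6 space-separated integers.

Queue lengths at query times:
  query t=6ms: backlog = 2
  query t=9ms: backlog = 2
  query t=10ms: backlog = 3
  query t=13ms: backlog = 2
  query t=14ms: backlog = 2
  query t=19ms: backlog = 2

Answer: 2 2 3 2 2 2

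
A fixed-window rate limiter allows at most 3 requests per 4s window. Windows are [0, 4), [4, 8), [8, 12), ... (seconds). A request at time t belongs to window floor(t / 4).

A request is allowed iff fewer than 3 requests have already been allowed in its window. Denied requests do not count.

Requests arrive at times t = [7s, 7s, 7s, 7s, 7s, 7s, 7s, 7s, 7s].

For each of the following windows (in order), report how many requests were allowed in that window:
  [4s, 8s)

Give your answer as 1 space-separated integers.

Processing requests:
  req#1 t=7s (window 1): ALLOW
  req#2 t=7s (window 1): ALLOW
  req#3 t=7s (window 1): ALLOW
  req#4 t=7s (window 1): DENY
  req#5 t=7s (window 1): DENY
  req#6 t=7s (window 1): DENY
  req#7 t=7s (window 1): DENY
  req#8 t=7s (window 1): DENY
  req#9 t=7s (window 1): DENY

Allowed counts by window: 3

Answer: 3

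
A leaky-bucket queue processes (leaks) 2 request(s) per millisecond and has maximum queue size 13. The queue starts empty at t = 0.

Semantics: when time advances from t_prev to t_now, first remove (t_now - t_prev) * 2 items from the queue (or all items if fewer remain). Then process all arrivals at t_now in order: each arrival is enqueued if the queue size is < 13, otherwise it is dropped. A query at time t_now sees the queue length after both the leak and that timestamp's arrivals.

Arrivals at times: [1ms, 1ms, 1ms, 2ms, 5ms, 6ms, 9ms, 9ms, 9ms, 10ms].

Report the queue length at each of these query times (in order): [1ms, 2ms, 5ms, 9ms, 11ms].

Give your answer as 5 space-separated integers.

Answer: 3 2 1 3 0

Derivation:
Queue lengths at query times:
  query t=1ms: backlog = 3
  query t=2ms: backlog = 2
  query t=5ms: backlog = 1
  query t=9ms: backlog = 3
  query t=11ms: backlog = 0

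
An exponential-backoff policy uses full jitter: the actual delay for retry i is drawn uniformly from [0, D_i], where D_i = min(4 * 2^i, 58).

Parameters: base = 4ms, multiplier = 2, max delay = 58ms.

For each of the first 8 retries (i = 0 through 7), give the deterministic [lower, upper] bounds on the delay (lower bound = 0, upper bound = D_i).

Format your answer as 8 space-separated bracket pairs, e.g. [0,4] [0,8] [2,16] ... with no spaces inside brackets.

Answer: [0,4] [0,8] [0,16] [0,32] [0,58] [0,58] [0,58] [0,58]

Derivation:
Computing bounds per retry:
  i=0: D_i=min(4*2^0,58)=4, bounds=[0,4]
  i=1: D_i=min(4*2^1,58)=8, bounds=[0,8]
  i=2: D_i=min(4*2^2,58)=16, bounds=[0,16]
  i=3: D_i=min(4*2^3,58)=32, bounds=[0,32]
  i=4: D_i=min(4*2^4,58)=58, bounds=[0,58]
  i=5: D_i=min(4*2^5,58)=58, bounds=[0,58]
  i=6: D_i=min(4*2^6,58)=58, bounds=[0,58]
  i=7: D_i=min(4*2^7,58)=58, bounds=[0,58]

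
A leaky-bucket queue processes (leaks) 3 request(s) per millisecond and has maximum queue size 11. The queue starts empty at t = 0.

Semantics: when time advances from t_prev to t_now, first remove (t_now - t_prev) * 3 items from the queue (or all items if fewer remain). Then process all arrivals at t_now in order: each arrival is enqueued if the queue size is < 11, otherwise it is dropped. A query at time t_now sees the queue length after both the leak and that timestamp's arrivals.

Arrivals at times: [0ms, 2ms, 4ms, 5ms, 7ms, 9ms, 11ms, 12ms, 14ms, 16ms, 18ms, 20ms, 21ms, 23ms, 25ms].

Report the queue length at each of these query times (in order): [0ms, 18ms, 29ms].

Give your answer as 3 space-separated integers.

Queue lengths at query times:
  query t=0ms: backlog = 1
  query t=18ms: backlog = 1
  query t=29ms: backlog = 0

Answer: 1 1 0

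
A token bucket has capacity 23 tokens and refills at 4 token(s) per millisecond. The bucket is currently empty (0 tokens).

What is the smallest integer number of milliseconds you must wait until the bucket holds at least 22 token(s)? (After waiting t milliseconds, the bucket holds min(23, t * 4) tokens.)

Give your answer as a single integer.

Need t * 4 >= 22, so t >= 22/4.
Smallest integer t = ceil(22/4) = 6.

Answer: 6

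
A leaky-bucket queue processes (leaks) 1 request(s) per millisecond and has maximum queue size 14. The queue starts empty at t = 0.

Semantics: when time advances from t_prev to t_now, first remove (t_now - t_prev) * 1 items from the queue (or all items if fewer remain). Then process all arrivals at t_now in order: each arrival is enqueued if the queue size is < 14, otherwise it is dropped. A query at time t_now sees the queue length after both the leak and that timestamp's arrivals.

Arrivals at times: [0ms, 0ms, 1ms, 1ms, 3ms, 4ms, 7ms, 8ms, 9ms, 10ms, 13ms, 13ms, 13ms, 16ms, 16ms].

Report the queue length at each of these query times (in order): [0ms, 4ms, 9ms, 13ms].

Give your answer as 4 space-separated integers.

Answer: 2 2 1 3

Derivation:
Queue lengths at query times:
  query t=0ms: backlog = 2
  query t=4ms: backlog = 2
  query t=9ms: backlog = 1
  query t=13ms: backlog = 3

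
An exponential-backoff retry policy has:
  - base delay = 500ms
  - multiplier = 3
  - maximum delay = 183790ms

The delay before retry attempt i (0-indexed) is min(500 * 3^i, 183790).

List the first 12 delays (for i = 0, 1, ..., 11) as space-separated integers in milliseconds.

Computing each delay:
  i=0: min(500*3^0, 183790) = 500
  i=1: min(500*3^1, 183790) = 1500
  i=2: min(500*3^2, 183790) = 4500
  i=3: min(500*3^3, 183790) = 13500
  i=4: min(500*3^4, 183790) = 40500
  i=5: min(500*3^5, 183790) = 121500
  i=6: min(500*3^6, 183790) = 183790
  i=7: min(500*3^7, 183790) = 183790
  i=8: min(500*3^8, 183790) = 183790
  i=9: min(500*3^9, 183790) = 183790
  i=10: min(500*3^10, 183790) = 183790
  i=11: min(500*3^11, 183790) = 183790

Answer: 500 1500 4500 13500 40500 121500 183790 183790 183790 183790 183790 183790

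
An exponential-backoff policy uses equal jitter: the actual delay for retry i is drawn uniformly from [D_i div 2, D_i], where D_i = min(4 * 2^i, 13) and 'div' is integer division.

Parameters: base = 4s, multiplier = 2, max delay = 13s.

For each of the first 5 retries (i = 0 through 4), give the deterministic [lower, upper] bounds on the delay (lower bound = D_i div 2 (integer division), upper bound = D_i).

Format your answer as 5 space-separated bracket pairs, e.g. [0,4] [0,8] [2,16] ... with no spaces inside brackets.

Answer: [2,4] [4,8] [6,13] [6,13] [6,13]

Derivation:
Computing bounds per retry:
  i=0: D_i=min(4*2^0,13)=4, bounds=[2,4]
  i=1: D_i=min(4*2^1,13)=8, bounds=[4,8]
  i=2: D_i=min(4*2^2,13)=13, bounds=[6,13]
  i=3: D_i=min(4*2^3,13)=13, bounds=[6,13]
  i=4: D_i=min(4*2^4,13)=13, bounds=[6,13]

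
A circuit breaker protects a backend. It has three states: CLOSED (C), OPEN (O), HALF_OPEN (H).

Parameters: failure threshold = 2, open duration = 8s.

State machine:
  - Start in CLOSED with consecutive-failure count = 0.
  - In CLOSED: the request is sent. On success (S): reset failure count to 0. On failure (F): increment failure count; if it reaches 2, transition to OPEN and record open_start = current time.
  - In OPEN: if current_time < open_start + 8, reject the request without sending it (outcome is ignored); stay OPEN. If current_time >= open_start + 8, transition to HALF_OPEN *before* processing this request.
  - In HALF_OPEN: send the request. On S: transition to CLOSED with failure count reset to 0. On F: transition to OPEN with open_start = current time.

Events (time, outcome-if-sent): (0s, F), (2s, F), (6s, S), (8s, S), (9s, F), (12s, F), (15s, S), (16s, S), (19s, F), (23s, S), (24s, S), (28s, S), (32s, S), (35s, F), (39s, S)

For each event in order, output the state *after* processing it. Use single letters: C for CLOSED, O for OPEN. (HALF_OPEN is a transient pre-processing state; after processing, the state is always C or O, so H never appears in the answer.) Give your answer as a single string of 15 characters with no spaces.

State after each event:
  event#1 t=0s outcome=F: state=CLOSED
  event#2 t=2s outcome=F: state=OPEN
  event#3 t=6s outcome=S: state=OPEN
  event#4 t=8s outcome=S: state=OPEN
  event#5 t=9s outcome=F: state=OPEN
  event#6 t=12s outcome=F: state=OPEN
  event#7 t=15s outcome=S: state=OPEN
  event#8 t=16s outcome=S: state=OPEN
  event#9 t=19s outcome=F: state=OPEN
  event#10 t=23s outcome=S: state=CLOSED
  event#11 t=24s outcome=S: state=CLOSED
  event#12 t=28s outcome=S: state=CLOSED
  event#13 t=32s outcome=S: state=CLOSED
  event#14 t=35s outcome=F: state=CLOSED
  event#15 t=39s outcome=S: state=CLOSED

Answer: COOOOOOOOCCCCCC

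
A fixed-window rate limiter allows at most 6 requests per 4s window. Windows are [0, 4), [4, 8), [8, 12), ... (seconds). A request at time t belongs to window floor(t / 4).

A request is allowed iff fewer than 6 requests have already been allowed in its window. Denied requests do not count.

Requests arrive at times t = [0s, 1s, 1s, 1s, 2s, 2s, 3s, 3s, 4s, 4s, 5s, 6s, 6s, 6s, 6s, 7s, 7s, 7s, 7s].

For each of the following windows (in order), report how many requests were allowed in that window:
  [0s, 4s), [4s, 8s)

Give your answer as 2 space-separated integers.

Processing requests:
  req#1 t=0s (window 0): ALLOW
  req#2 t=1s (window 0): ALLOW
  req#3 t=1s (window 0): ALLOW
  req#4 t=1s (window 0): ALLOW
  req#5 t=2s (window 0): ALLOW
  req#6 t=2s (window 0): ALLOW
  req#7 t=3s (window 0): DENY
  req#8 t=3s (window 0): DENY
  req#9 t=4s (window 1): ALLOW
  req#10 t=4s (window 1): ALLOW
  req#11 t=5s (window 1): ALLOW
  req#12 t=6s (window 1): ALLOW
  req#13 t=6s (window 1): ALLOW
  req#14 t=6s (window 1): ALLOW
  req#15 t=6s (window 1): DENY
  req#16 t=7s (window 1): DENY
  req#17 t=7s (window 1): DENY
  req#18 t=7s (window 1): DENY
  req#19 t=7s (window 1): DENY

Allowed counts by window: 6 6

Answer: 6 6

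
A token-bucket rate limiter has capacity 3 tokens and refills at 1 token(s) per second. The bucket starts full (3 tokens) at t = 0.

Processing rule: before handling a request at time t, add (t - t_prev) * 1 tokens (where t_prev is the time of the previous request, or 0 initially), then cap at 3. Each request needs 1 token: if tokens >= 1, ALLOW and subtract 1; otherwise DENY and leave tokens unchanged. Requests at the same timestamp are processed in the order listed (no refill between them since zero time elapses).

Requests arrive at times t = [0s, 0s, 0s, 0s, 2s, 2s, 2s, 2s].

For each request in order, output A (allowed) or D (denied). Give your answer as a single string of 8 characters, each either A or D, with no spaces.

Answer: AAADAADD

Derivation:
Simulating step by step:
  req#1 t=0s: ALLOW
  req#2 t=0s: ALLOW
  req#3 t=0s: ALLOW
  req#4 t=0s: DENY
  req#5 t=2s: ALLOW
  req#6 t=2s: ALLOW
  req#7 t=2s: DENY
  req#8 t=2s: DENY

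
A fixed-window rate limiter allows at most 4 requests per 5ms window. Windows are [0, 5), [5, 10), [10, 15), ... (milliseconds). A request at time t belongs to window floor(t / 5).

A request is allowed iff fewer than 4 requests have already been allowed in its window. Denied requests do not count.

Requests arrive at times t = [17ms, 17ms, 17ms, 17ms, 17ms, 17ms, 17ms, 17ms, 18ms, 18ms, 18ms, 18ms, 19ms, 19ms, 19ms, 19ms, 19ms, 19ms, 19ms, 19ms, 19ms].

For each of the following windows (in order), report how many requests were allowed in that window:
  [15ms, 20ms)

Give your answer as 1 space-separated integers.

Answer: 4

Derivation:
Processing requests:
  req#1 t=17ms (window 3): ALLOW
  req#2 t=17ms (window 3): ALLOW
  req#3 t=17ms (window 3): ALLOW
  req#4 t=17ms (window 3): ALLOW
  req#5 t=17ms (window 3): DENY
  req#6 t=17ms (window 3): DENY
  req#7 t=17ms (window 3): DENY
  req#8 t=17ms (window 3): DENY
  req#9 t=18ms (window 3): DENY
  req#10 t=18ms (window 3): DENY
  req#11 t=18ms (window 3): DENY
  req#12 t=18ms (window 3): DENY
  req#13 t=19ms (window 3): DENY
  req#14 t=19ms (window 3): DENY
  req#15 t=19ms (window 3): DENY
  req#16 t=19ms (window 3): DENY
  req#17 t=19ms (window 3): DENY
  req#18 t=19ms (window 3): DENY
  req#19 t=19ms (window 3): DENY
  req#20 t=19ms (window 3): DENY
  req#21 t=19ms (window 3): DENY

Allowed counts by window: 4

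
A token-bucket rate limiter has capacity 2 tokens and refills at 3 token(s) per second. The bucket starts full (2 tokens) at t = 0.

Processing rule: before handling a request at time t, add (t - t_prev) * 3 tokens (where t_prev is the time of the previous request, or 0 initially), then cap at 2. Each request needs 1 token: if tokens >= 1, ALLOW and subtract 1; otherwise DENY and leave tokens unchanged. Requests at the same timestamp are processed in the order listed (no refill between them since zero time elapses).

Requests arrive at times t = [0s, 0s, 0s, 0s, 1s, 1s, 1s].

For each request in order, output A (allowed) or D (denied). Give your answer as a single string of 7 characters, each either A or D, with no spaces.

Answer: AADDAAD

Derivation:
Simulating step by step:
  req#1 t=0s: ALLOW
  req#2 t=0s: ALLOW
  req#3 t=0s: DENY
  req#4 t=0s: DENY
  req#5 t=1s: ALLOW
  req#6 t=1s: ALLOW
  req#7 t=1s: DENY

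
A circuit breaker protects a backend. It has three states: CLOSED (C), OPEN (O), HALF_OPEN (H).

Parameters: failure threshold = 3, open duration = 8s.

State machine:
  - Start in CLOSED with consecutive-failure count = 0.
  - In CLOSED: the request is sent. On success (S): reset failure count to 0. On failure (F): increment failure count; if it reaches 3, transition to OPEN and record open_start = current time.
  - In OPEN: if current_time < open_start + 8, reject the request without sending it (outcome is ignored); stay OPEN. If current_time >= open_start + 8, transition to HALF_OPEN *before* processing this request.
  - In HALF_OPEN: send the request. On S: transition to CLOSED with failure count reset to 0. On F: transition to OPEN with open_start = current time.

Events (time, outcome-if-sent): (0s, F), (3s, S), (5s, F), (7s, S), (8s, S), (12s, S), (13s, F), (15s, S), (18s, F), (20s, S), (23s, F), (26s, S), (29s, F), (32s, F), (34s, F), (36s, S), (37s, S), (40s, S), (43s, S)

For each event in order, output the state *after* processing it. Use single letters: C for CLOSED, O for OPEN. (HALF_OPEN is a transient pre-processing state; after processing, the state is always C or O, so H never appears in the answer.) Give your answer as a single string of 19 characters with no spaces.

Answer: CCCCCCCCCCCCCCOOOOC

Derivation:
State after each event:
  event#1 t=0s outcome=F: state=CLOSED
  event#2 t=3s outcome=S: state=CLOSED
  event#3 t=5s outcome=F: state=CLOSED
  event#4 t=7s outcome=S: state=CLOSED
  event#5 t=8s outcome=S: state=CLOSED
  event#6 t=12s outcome=S: state=CLOSED
  event#7 t=13s outcome=F: state=CLOSED
  event#8 t=15s outcome=S: state=CLOSED
  event#9 t=18s outcome=F: state=CLOSED
  event#10 t=20s outcome=S: state=CLOSED
  event#11 t=23s outcome=F: state=CLOSED
  event#12 t=26s outcome=S: state=CLOSED
  event#13 t=29s outcome=F: state=CLOSED
  event#14 t=32s outcome=F: state=CLOSED
  event#15 t=34s outcome=F: state=OPEN
  event#16 t=36s outcome=S: state=OPEN
  event#17 t=37s outcome=S: state=OPEN
  event#18 t=40s outcome=S: state=OPEN
  event#19 t=43s outcome=S: state=CLOSED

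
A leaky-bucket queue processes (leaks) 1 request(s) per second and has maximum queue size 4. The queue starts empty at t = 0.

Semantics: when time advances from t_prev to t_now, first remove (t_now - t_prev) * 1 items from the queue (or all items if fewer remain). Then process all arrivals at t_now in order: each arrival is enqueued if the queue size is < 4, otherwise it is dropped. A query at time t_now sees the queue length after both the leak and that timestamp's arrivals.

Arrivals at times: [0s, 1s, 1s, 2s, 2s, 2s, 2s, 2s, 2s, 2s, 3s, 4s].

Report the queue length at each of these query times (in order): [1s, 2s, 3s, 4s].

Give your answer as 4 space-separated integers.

Answer: 2 4 4 4

Derivation:
Queue lengths at query times:
  query t=1s: backlog = 2
  query t=2s: backlog = 4
  query t=3s: backlog = 4
  query t=4s: backlog = 4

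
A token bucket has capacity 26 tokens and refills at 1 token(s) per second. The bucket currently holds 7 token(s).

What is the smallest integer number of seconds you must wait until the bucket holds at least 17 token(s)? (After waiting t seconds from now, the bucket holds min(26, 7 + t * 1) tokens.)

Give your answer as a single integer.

Answer: 10

Derivation:
Need 7 + t * 1 >= 17, so t >= 10/1.
Smallest integer t = ceil(10/1) = 10.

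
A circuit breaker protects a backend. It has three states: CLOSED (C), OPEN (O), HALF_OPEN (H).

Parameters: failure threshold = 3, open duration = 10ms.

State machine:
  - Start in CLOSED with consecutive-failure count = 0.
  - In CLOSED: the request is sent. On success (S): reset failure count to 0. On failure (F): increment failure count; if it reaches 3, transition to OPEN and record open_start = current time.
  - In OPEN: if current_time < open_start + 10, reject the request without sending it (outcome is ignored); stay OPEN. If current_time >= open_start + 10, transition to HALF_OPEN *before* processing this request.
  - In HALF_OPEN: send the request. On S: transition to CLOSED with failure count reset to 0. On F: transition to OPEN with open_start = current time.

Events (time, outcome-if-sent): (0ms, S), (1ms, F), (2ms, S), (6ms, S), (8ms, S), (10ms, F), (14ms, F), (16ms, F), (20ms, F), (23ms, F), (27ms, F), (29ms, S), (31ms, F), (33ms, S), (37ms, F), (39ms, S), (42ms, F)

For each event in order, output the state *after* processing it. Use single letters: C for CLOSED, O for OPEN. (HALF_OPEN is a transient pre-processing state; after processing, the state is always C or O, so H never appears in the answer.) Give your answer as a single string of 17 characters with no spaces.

State after each event:
  event#1 t=0ms outcome=S: state=CLOSED
  event#2 t=1ms outcome=F: state=CLOSED
  event#3 t=2ms outcome=S: state=CLOSED
  event#4 t=6ms outcome=S: state=CLOSED
  event#5 t=8ms outcome=S: state=CLOSED
  event#6 t=10ms outcome=F: state=CLOSED
  event#7 t=14ms outcome=F: state=CLOSED
  event#8 t=16ms outcome=F: state=OPEN
  event#9 t=20ms outcome=F: state=OPEN
  event#10 t=23ms outcome=F: state=OPEN
  event#11 t=27ms outcome=F: state=OPEN
  event#12 t=29ms outcome=S: state=OPEN
  event#13 t=31ms outcome=F: state=OPEN
  event#14 t=33ms outcome=S: state=OPEN
  event#15 t=37ms outcome=F: state=OPEN
  event#16 t=39ms outcome=S: state=OPEN
  event#17 t=42ms outcome=F: state=OPEN

Answer: CCCCCCCOOOOOOOOOO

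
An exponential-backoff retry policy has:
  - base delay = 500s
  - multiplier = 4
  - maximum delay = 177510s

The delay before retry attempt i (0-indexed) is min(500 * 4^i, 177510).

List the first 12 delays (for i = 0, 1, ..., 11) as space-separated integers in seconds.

Computing each delay:
  i=0: min(500*4^0, 177510) = 500
  i=1: min(500*4^1, 177510) = 2000
  i=2: min(500*4^2, 177510) = 8000
  i=3: min(500*4^3, 177510) = 32000
  i=4: min(500*4^4, 177510) = 128000
  i=5: min(500*4^5, 177510) = 177510
  i=6: min(500*4^6, 177510) = 177510
  i=7: min(500*4^7, 177510) = 177510
  i=8: min(500*4^8, 177510) = 177510
  i=9: min(500*4^9, 177510) = 177510
  i=10: min(500*4^10, 177510) = 177510
  i=11: min(500*4^11, 177510) = 177510

Answer: 500 2000 8000 32000 128000 177510 177510 177510 177510 177510 177510 177510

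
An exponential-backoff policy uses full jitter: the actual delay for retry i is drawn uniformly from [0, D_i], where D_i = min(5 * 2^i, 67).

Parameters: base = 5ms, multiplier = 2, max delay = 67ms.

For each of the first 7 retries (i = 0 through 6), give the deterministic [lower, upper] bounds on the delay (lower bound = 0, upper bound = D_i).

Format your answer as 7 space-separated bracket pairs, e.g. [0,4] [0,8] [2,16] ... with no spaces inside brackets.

Answer: [0,5] [0,10] [0,20] [0,40] [0,67] [0,67] [0,67]

Derivation:
Computing bounds per retry:
  i=0: D_i=min(5*2^0,67)=5, bounds=[0,5]
  i=1: D_i=min(5*2^1,67)=10, bounds=[0,10]
  i=2: D_i=min(5*2^2,67)=20, bounds=[0,20]
  i=3: D_i=min(5*2^3,67)=40, bounds=[0,40]
  i=4: D_i=min(5*2^4,67)=67, bounds=[0,67]
  i=5: D_i=min(5*2^5,67)=67, bounds=[0,67]
  i=6: D_i=min(5*2^6,67)=67, bounds=[0,67]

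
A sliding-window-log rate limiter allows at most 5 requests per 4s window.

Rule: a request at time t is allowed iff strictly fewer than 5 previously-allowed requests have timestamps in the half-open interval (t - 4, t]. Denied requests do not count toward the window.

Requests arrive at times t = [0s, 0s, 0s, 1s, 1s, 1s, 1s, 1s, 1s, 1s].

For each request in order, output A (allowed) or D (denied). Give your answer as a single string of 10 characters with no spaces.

Tracking allowed requests in the window:
  req#1 t=0s: ALLOW
  req#2 t=0s: ALLOW
  req#3 t=0s: ALLOW
  req#4 t=1s: ALLOW
  req#5 t=1s: ALLOW
  req#6 t=1s: DENY
  req#7 t=1s: DENY
  req#8 t=1s: DENY
  req#9 t=1s: DENY
  req#10 t=1s: DENY

Answer: AAAAADDDDD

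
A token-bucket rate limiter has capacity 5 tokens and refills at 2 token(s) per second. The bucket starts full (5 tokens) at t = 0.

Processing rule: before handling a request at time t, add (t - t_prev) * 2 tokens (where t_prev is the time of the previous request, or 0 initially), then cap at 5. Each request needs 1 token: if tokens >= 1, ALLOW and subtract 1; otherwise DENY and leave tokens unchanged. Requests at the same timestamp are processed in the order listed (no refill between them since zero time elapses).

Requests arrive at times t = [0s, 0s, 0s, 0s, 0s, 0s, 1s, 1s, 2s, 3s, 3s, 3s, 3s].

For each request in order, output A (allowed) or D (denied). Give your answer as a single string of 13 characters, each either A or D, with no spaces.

Answer: AAAAADAAAAAAD

Derivation:
Simulating step by step:
  req#1 t=0s: ALLOW
  req#2 t=0s: ALLOW
  req#3 t=0s: ALLOW
  req#4 t=0s: ALLOW
  req#5 t=0s: ALLOW
  req#6 t=0s: DENY
  req#7 t=1s: ALLOW
  req#8 t=1s: ALLOW
  req#9 t=2s: ALLOW
  req#10 t=3s: ALLOW
  req#11 t=3s: ALLOW
  req#12 t=3s: ALLOW
  req#13 t=3s: DENY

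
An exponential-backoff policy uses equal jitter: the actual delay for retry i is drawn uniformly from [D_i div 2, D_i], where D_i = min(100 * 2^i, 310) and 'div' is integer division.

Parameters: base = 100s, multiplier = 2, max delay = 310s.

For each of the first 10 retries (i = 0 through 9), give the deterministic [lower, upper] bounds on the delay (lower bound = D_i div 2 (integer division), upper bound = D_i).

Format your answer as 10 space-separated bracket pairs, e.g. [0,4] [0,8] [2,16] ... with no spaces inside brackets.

Computing bounds per retry:
  i=0: D_i=min(100*2^0,310)=100, bounds=[50,100]
  i=1: D_i=min(100*2^1,310)=200, bounds=[100,200]
  i=2: D_i=min(100*2^2,310)=310, bounds=[155,310]
  i=3: D_i=min(100*2^3,310)=310, bounds=[155,310]
  i=4: D_i=min(100*2^4,310)=310, bounds=[155,310]
  i=5: D_i=min(100*2^5,310)=310, bounds=[155,310]
  i=6: D_i=min(100*2^6,310)=310, bounds=[155,310]
  i=7: D_i=min(100*2^7,310)=310, bounds=[155,310]
  i=8: D_i=min(100*2^8,310)=310, bounds=[155,310]
  i=9: D_i=min(100*2^9,310)=310, bounds=[155,310]

Answer: [50,100] [100,200] [155,310] [155,310] [155,310] [155,310] [155,310] [155,310] [155,310] [155,310]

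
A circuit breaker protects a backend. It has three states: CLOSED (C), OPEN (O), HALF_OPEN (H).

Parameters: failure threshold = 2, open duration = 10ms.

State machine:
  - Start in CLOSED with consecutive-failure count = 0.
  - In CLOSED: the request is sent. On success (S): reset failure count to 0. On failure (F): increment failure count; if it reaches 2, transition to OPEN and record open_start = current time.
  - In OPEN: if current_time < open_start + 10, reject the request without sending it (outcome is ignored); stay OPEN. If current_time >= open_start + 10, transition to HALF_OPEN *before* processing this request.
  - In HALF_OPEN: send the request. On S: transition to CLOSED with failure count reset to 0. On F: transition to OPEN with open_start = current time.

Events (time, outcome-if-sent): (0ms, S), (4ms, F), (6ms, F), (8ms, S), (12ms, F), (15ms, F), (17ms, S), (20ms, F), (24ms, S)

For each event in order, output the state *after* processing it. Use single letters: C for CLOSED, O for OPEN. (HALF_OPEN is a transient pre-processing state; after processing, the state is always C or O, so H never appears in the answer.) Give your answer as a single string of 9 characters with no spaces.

Answer: CCOOOOCCC

Derivation:
State after each event:
  event#1 t=0ms outcome=S: state=CLOSED
  event#2 t=4ms outcome=F: state=CLOSED
  event#3 t=6ms outcome=F: state=OPEN
  event#4 t=8ms outcome=S: state=OPEN
  event#5 t=12ms outcome=F: state=OPEN
  event#6 t=15ms outcome=F: state=OPEN
  event#7 t=17ms outcome=S: state=CLOSED
  event#8 t=20ms outcome=F: state=CLOSED
  event#9 t=24ms outcome=S: state=CLOSED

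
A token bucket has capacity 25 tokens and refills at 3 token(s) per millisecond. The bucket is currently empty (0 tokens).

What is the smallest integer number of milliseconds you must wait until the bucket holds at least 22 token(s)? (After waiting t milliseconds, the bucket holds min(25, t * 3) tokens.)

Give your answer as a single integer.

Need t * 3 >= 22, so t >= 22/3.
Smallest integer t = ceil(22/3) = 8.

Answer: 8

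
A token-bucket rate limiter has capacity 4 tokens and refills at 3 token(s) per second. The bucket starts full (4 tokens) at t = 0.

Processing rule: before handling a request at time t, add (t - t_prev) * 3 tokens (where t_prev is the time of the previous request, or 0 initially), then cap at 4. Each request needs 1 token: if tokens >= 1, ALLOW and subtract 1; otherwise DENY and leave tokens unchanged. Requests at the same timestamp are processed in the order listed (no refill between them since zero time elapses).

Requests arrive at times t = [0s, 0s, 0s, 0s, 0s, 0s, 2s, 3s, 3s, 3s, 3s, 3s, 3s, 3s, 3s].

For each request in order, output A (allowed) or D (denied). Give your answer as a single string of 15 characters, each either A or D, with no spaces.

Answer: AAAADDAAAAADDDD

Derivation:
Simulating step by step:
  req#1 t=0s: ALLOW
  req#2 t=0s: ALLOW
  req#3 t=0s: ALLOW
  req#4 t=0s: ALLOW
  req#5 t=0s: DENY
  req#6 t=0s: DENY
  req#7 t=2s: ALLOW
  req#8 t=3s: ALLOW
  req#9 t=3s: ALLOW
  req#10 t=3s: ALLOW
  req#11 t=3s: ALLOW
  req#12 t=3s: DENY
  req#13 t=3s: DENY
  req#14 t=3s: DENY
  req#15 t=3s: DENY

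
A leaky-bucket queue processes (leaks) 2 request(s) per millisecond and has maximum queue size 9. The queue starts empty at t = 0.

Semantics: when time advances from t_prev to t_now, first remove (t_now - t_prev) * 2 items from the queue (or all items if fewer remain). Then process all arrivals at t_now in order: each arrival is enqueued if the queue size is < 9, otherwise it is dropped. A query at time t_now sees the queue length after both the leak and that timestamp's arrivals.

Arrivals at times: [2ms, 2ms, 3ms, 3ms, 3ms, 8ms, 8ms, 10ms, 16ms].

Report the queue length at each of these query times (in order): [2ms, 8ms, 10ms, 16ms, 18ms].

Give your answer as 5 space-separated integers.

Queue lengths at query times:
  query t=2ms: backlog = 2
  query t=8ms: backlog = 2
  query t=10ms: backlog = 1
  query t=16ms: backlog = 1
  query t=18ms: backlog = 0

Answer: 2 2 1 1 0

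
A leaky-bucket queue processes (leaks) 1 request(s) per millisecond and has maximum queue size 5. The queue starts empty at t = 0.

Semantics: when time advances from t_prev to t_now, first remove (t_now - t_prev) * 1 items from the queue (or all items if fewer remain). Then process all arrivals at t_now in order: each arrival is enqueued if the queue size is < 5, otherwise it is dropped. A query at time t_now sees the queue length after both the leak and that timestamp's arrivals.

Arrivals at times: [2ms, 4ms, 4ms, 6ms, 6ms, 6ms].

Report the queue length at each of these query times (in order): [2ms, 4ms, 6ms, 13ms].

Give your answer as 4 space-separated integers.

Answer: 1 2 3 0

Derivation:
Queue lengths at query times:
  query t=2ms: backlog = 1
  query t=4ms: backlog = 2
  query t=6ms: backlog = 3
  query t=13ms: backlog = 0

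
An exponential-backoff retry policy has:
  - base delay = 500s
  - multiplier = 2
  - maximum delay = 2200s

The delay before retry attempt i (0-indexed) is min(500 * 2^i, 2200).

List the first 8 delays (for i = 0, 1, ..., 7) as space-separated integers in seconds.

Computing each delay:
  i=0: min(500*2^0, 2200) = 500
  i=1: min(500*2^1, 2200) = 1000
  i=2: min(500*2^2, 2200) = 2000
  i=3: min(500*2^3, 2200) = 2200
  i=4: min(500*2^4, 2200) = 2200
  i=5: min(500*2^5, 2200) = 2200
  i=6: min(500*2^6, 2200) = 2200
  i=7: min(500*2^7, 2200) = 2200

Answer: 500 1000 2000 2200 2200 2200 2200 2200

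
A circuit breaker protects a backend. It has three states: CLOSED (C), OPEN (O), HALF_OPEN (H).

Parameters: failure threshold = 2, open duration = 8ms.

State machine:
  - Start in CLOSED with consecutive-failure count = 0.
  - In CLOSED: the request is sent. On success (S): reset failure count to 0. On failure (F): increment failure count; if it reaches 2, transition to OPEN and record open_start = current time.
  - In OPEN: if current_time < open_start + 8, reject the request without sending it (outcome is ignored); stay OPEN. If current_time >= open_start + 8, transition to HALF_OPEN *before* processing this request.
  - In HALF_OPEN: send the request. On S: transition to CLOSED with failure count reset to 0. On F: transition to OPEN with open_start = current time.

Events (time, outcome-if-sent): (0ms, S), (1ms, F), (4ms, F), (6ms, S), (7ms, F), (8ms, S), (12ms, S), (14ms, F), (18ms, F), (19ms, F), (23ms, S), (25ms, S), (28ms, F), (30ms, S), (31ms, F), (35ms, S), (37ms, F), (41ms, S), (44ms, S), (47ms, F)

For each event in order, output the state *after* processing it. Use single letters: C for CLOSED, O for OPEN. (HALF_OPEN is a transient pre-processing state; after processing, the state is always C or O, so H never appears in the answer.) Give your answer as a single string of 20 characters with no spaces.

State after each event:
  event#1 t=0ms outcome=S: state=CLOSED
  event#2 t=1ms outcome=F: state=CLOSED
  event#3 t=4ms outcome=F: state=OPEN
  event#4 t=6ms outcome=S: state=OPEN
  event#5 t=7ms outcome=F: state=OPEN
  event#6 t=8ms outcome=S: state=OPEN
  event#7 t=12ms outcome=S: state=CLOSED
  event#8 t=14ms outcome=F: state=CLOSED
  event#9 t=18ms outcome=F: state=OPEN
  event#10 t=19ms outcome=F: state=OPEN
  event#11 t=23ms outcome=S: state=OPEN
  event#12 t=25ms outcome=S: state=OPEN
  event#13 t=28ms outcome=F: state=OPEN
  event#14 t=30ms outcome=S: state=OPEN
  event#15 t=31ms outcome=F: state=OPEN
  event#16 t=35ms outcome=S: state=OPEN
  event#17 t=37ms outcome=F: state=OPEN
  event#18 t=41ms outcome=S: state=OPEN
  event#19 t=44ms outcome=S: state=OPEN
  event#20 t=47ms outcome=F: state=OPEN

Answer: CCOOOOCCOOOOOOOOOOOO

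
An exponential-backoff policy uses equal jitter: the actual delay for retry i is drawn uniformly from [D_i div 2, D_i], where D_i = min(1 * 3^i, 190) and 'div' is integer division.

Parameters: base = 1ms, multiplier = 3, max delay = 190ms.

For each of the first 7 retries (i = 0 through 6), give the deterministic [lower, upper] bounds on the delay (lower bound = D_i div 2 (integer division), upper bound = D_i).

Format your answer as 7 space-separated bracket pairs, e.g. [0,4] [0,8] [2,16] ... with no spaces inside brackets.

Computing bounds per retry:
  i=0: D_i=min(1*3^0,190)=1, bounds=[0,1]
  i=1: D_i=min(1*3^1,190)=3, bounds=[1,3]
  i=2: D_i=min(1*3^2,190)=9, bounds=[4,9]
  i=3: D_i=min(1*3^3,190)=27, bounds=[13,27]
  i=4: D_i=min(1*3^4,190)=81, bounds=[40,81]
  i=5: D_i=min(1*3^5,190)=190, bounds=[95,190]
  i=6: D_i=min(1*3^6,190)=190, bounds=[95,190]

Answer: [0,1] [1,3] [4,9] [13,27] [40,81] [95,190] [95,190]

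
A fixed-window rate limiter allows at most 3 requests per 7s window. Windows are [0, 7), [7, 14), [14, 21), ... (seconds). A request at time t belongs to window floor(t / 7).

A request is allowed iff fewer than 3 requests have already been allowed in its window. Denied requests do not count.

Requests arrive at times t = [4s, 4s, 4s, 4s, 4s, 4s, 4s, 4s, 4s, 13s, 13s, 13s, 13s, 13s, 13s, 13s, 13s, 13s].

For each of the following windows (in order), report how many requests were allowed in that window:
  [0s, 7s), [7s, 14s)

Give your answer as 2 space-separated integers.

Answer: 3 3

Derivation:
Processing requests:
  req#1 t=4s (window 0): ALLOW
  req#2 t=4s (window 0): ALLOW
  req#3 t=4s (window 0): ALLOW
  req#4 t=4s (window 0): DENY
  req#5 t=4s (window 0): DENY
  req#6 t=4s (window 0): DENY
  req#7 t=4s (window 0): DENY
  req#8 t=4s (window 0): DENY
  req#9 t=4s (window 0): DENY
  req#10 t=13s (window 1): ALLOW
  req#11 t=13s (window 1): ALLOW
  req#12 t=13s (window 1): ALLOW
  req#13 t=13s (window 1): DENY
  req#14 t=13s (window 1): DENY
  req#15 t=13s (window 1): DENY
  req#16 t=13s (window 1): DENY
  req#17 t=13s (window 1): DENY
  req#18 t=13s (window 1): DENY

Allowed counts by window: 3 3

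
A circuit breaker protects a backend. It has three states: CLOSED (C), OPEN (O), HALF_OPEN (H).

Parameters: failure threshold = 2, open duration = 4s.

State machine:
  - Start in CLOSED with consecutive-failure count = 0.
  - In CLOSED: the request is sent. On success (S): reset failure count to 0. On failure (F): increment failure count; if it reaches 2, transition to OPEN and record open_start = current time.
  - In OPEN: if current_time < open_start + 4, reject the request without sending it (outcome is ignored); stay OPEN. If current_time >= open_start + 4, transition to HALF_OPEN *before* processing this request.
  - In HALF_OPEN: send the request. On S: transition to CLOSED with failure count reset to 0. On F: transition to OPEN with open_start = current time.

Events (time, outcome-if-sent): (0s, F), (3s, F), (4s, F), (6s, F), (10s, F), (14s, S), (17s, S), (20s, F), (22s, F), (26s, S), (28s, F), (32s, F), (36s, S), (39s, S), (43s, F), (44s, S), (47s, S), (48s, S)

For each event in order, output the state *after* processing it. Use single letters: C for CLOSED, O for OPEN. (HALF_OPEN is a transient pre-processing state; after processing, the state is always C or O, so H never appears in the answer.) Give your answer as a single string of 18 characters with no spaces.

State after each event:
  event#1 t=0s outcome=F: state=CLOSED
  event#2 t=3s outcome=F: state=OPEN
  event#3 t=4s outcome=F: state=OPEN
  event#4 t=6s outcome=F: state=OPEN
  event#5 t=10s outcome=F: state=OPEN
  event#6 t=14s outcome=S: state=CLOSED
  event#7 t=17s outcome=S: state=CLOSED
  event#8 t=20s outcome=F: state=CLOSED
  event#9 t=22s outcome=F: state=OPEN
  event#10 t=26s outcome=S: state=CLOSED
  event#11 t=28s outcome=F: state=CLOSED
  event#12 t=32s outcome=F: state=OPEN
  event#13 t=36s outcome=S: state=CLOSED
  event#14 t=39s outcome=S: state=CLOSED
  event#15 t=43s outcome=F: state=CLOSED
  event#16 t=44s outcome=S: state=CLOSED
  event#17 t=47s outcome=S: state=CLOSED
  event#18 t=48s outcome=S: state=CLOSED

Answer: COOOOCCCOCCOCCCCCC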